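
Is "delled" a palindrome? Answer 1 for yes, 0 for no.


Input: delled
Reversed: delled
  Compare pos 0 ('d') with pos 5 ('d'): match
  Compare pos 1 ('e') with pos 4 ('e'): match
  Compare pos 2 ('l') with pos 3 ('l'): match
Result: palindrome

1


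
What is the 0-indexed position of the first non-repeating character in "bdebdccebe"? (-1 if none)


Input: bdebdccebe
Character frequencies:
  'b': 3
  'c': 2
  'd': 2
  'e': 3
Scanning left to right for freq == 1:
  Position 0 ('b'): freq=3, skip
  Position 1 ('d'): freq=2, skip
  Position 2 ('e'): freq=3, skip
  Position 3 ('b'): freq=3, skip
  Position 4 ('d'): freq=2, skip
  Position 5 ('c'): freq=2, skip
  Position 6 ('c'): freq=2, skip
  Position 7 ('e'): freq=3, skip
  Position 8 ('b'): freq=3, skip
  Position 9 ('e'): freq=3, skip
  No unique character found => answer = -1

-1


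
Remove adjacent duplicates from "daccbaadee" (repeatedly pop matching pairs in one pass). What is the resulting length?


Input: daccbaadee
Stack-based adjacent duplicate removal:
  Read 'd': push. Stack: d
  Read 'a': push. Stack: da
  Read 'c': push. Stack: dac
  Read 'c': matches stack top 'c' => pop. Stack: da
  Read 'b': push. Stack: dab
  Read 'a': push. Stack: daba
  Read 'a': matches stack top 'a' => pop. Stack: dab
  Read 'd': push. Stack: dabd
  Read 'e': push. Stack: dabde
  Read 'e': matches stack top 'e' => pop. Stack: dabd
Final stack: "dabd" (length 4)

4


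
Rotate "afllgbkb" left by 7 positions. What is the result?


Input: "afllgbkb", rotate left by 7
First 7 characters: "afllgbk"
Remaining characters: "b"
Concatenate remaining + first: "b" + "afllgbk" = "bafllgbk"

bafllgbk


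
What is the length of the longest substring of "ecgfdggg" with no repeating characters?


Input: "ecgfdggg"
Sliding window (track last position of each char):
  Position 0 ('e'): window [0,0] length 1 -- new best
  Position 1 ('c'): window [0,1] length 2 -- new best
  Position 2 ('g'): window [0,2] length 3 -- new best
  Position 3 ('f'): window [0,3] length 4 -- new best
  Position 4 ('d'): window [0,4] length 5 -- new best
  Position 5 ('g'): repeat (last at 2), move window start to 3
  Position 5 ('g'): window [3,5] length 3
  Position 6 ('g'): repeat (last at 5), move window start to 6
  Position 6 ('g'): window [6,6] length 1
  Position 7 ('g'): repeat (last at 6), move window start to 7
  Position 7 ('g'): window [7,7] length 1
Longest substring with no repeats: "ecgfd" with length 5

5


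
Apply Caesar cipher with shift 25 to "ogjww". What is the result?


Caesar cipher: shift "ogjww" by 25
  'o' (pos 14) + 25 = pos 13 = 'n'
  'g' (pos 6) + 25 = pos 5 = 'f'
  'j' (pos 9) + 25 = pos 8 = 'i'
  'w' (pos 22) + 25 = pos 21 = 'v'
  'w' (pos 22) + 25 = pos 21 = 'v'
Result: nfivv

nfivv


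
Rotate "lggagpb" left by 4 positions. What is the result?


Input: "lggagpb", rotate left by 4
First 4 characters: "lgga"
Remaining characters: "gpb"
Concatenate remaining + first: "gpb" + "lgga" = "gpblgga"

gpblgga


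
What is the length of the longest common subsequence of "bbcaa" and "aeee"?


LCS of "bbcaa" and "aeee"
DP table:
           a    e    e    e
      0    0    0    0    0
  b   0    0    0    0    0
  b   0    0    0    0    0
  c   0    0    0    0    0
  a   0    1    1    1    1
  a   0    1    1    1    1
LCS length = dp[5][4] = 1

1


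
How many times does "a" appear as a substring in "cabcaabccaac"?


Searching for "a" in "cabcaabccaac"
Scanning each position:
  Position 0: "c" => no
  Position 1: "a" => MATCH
  Position 2: "b" => no
  Position 3: "c" => no
  Position 4: "a" => MATCH
  Position 5: "a" => MATCH
  Position 6: "b" => no
  Position 7: "c" => no
  Position 8: "c" => no
  Position 9: "a" => MATCH
  Position 10: "a" => MATCH
  Position 11: "c" => no
Total occurrences: 5

5


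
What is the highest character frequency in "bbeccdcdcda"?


Input: bbeccdcdcda
Character counts:
  'a': 1
  'b': 2
  'c': 4
  'd': 3
  'e': 1
Maximum frequency: 4

4


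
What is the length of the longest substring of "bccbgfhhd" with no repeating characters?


Input: "bccbgfhhd"
Sliding window (track last position of each char):
  Position 0 ('b'): window [0,0] length 1 -- new best
  Position 1 ('c'): window [0,1] length 2 -- new best
  Position 2 ('c'): repeat (last at 1), move window start to 2
  Position 2 ('c'): window [2,2] length 1
  Position 3 ('b'): window [2,3] length 2
  Position 4 ('g'): window [2,4] length 3 -- new best
  Position 5 ('f'): window [2,5] length 4 -- new best
  Position 6 ('h'): window [2,6] length 5 -- new best
  Position 7 ('h'): repeat (last at 6), move window start to 7
  Position 7 ('h'): window [7,7] length 1
  Position 8 ('d'): window [7,8] length 2
Longest substring with no repeats: "cbgfh" with length 5

5


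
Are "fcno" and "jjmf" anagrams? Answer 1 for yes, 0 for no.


Strings: "fcno", "jjmf"
Sorted first:  cfno
Sorted second: fjjm
Differ at position 0: 'c' vs 'f' => not anagrams

0


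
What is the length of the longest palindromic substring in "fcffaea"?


Input: "fcffaea"
Checking substrings for palindromes:
  [0:3] "fcf" (len 3) => palindrome
  [4:7] "aea" (len 3) => palindrome
  [2:4] "ff" (len 2) => palindrome
Longest palindromic substring: "fcf" with length 3

3


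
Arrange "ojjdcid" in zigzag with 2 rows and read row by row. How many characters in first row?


Zigzag "ojjdcid" into 2 rows:
Placing characters:
  'o' => row 0
  'j' => row 1
  'j' => row 0
  'd' => row 1
  'c' => row 0
  'i' => row 1
  'd' => row 0
Rows:
  Row 0: "ojcd"
  Row 1: "jdi"
First row length: 4

4


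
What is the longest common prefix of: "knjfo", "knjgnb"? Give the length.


Words: knjfo, knjgnb
  Position 0: all 'k' => match
  Position 1: all 'n' => match
  Position 2: all 'j' => match
  Position 3: ('f', 'g') => mismatch, stop
LCP = "knj" (length 3)

3


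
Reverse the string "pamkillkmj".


Input: pamkillkmj
Reading characters right to left:
  Position 9: 'j'
  Position 8: 'm'
  Position 7: 'k'
  Position 6: 'l'
  Position 5: 'l'
  Position 4: 'i'
  Position 3: 'k'
  Position 2: 'm'
  Position 1: 'a'
  Position 0: 'p'
Reversed: jmkllikmap

jmkllikmap


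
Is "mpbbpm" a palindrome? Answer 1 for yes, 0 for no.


Input: mpbbpm
Reversed: mpbbpm
  Compare pos 0 ('m') with pos 5 ('m'): match
  Compare pos 1 ('p') with pos 4 ('p'): match
  Compare pos 2 ('b') with pos 3 ('b'): match
Result: palindrome

1


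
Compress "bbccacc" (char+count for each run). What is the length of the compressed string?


Input: bbccacc
Runs:
  'b' x 2 => "b2"
  'c' x 2 => "c2"
  'a' x 1 => "a1"
  'c' x 2 => "c2"
Compressed: "b2c2a1c2"
Compressed length: 8

8


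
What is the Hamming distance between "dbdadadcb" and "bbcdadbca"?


Comparing "dbdadadcb" and "bbcdadbca" position by position:
  Position 0: 'd' vs 'b' => differ
  Position 1: 'b' vs 'b' => same
  Position 2: 'd' vs 'c' => differ
  Position 3: 'a' vs 'd' => differ
  Position 4: 'd' vs 'a' => differ
  Position 5: 'a' vs 'd' => differ
  Position 6: 'd' vs 'b' => differ
  Position 7: 'c' vs 'c' => same
  Position 8: 'b' vs 'a' => differ
Total differences (Hamming distance): 7

7


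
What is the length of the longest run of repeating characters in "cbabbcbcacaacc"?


Input: "cbabbcbcacaacc"
Scanning for longest run:
  Position 1 ('b'): new char, reset run to 1
  Position 2 ('a'): new char, reset run to 1
  Position 3 ('b'): new char, reset run to 1
  Position 4 ('b'): continues run of 'b', length=2
  Position 5 ('c'): new char, reset run to 1
  Position 6 ('b'): new char, reset run to 1
  Position 7 ('c'): new char, reset run to 1
  Position 8 ('a'): new char, reset run to 1
  Position 9 ('c'): new char, reset run to 1
  Position 10 ('a'): new char, reset run to 1
  Position 11 ('a'): continues run of 'a', length=2
  Position 12 ('c'): new char, reset run to 1
  Position 13 ('c'): continues run of 'c', length=2
Longest run: 'b' with length 2

2


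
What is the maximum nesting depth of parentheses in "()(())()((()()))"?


Input: "()(())()((()()))"
Tracking depth:
  Position 0 '(': depth becomes 1
  Position 1 ')': depth becomes 0
  Position 2 '(': depth becomes 1
  Position 3 '(': depth becomes 2
  Position 4 ')': depth becomes 1
  Position 5 ')': depth becomes 0
  Position 6 '(': depth becomes 1
  Position 7 ')': depth becomes 0
  Position 8 '(': depth becomes 1
  Position 9 '(': depth becomes 2
  Position 10 '(': depth becomes 3
  Position 11 ')': depth becomes 2
  Position 12 '(': depth becomes 3
  Position 13 ')': depth becomes 2
  Position 14 ')': depth becomes 1
  Position 15 ')': depth becomes 0
Maximum depth reached: 3

3


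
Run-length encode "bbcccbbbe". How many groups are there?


Input: bbcccbbbe
Scanning for consecutive runs:
  Group 1: 'b' x 2 (positions 0-1)
  Group 2: 'c' x 3 (positions 2-4)
  Group 3: 'b' x 3 (positions 5-7)
  Group 4: 'e' x 1 (positions 8-8)
Total groups: 4

4


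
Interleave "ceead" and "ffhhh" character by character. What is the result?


Interleaving "ceead" and "ffhhh":
  Position 0: 'c' from first, 'f' from second => "cf"
  Position 1: 'e' from first, 'f' from second => "ef"
  Position 2: 'e' from first, 'h' from second => "eh"
  Position 3: 'a' from first, 'h' from second => "ah"
  Position 4: 'd' from first, 'h' from second => "dh"
Result: cfefehahdh

cfefehahdh


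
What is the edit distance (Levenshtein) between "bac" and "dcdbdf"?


Computing edit distance: "bac" -> "dcdbdf"
DP table:
           d    c    d    b    d    f
      0    1    2    3    4    5    6
  b   1    1    2    3    3    4    5
  a   2    2    2    3    4    4    5
  c   3    3    2    3    4    5    5
Edit distance = dp[3][6] = 5

5


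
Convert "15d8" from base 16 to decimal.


Input: "15d8" in base 16
Positional expansion:
  Digit '1' (value 1) x 16^3 = 4096
  Digit '5' (value 5) x 16^2 = 1280
  Digit 'd' (value 13) x 16^1 = 208
  Digit '8' (value 8) x 16^0 = 8
Sum = 5592

5592


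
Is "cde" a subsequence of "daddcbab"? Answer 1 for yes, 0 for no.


Check if "cde" is a subsequence of "daddcbab"
Greedy scan:
  Position 0 ('d'): no match needed
  Position 1 ('a'): no match needed
  Position 2 ('d'): no match needed
  Position 3 ('d'): no match needed
  Position 4 ('c'): matches sub[0] = 'c'
  Position 5 ('b'): no match needed
  Position 6 ('a'): no match needed
  Position 7 ('b'): no match needed
Only matched 1/3 characters => not a subsequence

0


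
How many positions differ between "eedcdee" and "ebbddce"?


Comparing "eedcdee" and "ebbddce" position by position:
  Position 0: 'e' vs 'e' => same
  Position 1: 'e' vs 'b' => DIFFER
  Position 2: 'd' vs 'b' => DIFFER
  Position 3: 'c' vs 'd' => DIFFER
  Position 4: 'd' vs 'd' => same
  Position 5: 'e' vs 'c' => DIFFER
  Position 6: 'e' vs 'e' => same
Positions that differ: 4

4


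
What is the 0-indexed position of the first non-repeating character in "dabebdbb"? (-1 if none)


Input: dabebdbb
Character frequencies:
  'a': 1
  'b': 4
  'd': 2
  'e': 1
Scanning left to right for freq == 1:
  Position 0 ('d'): freq=2, skip
  Position 1 ('a'): unique! => answer = 1

1


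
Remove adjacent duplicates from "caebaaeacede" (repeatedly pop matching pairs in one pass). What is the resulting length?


Input: caebaaeacede
Stack-based adjacent duplicate removal:
  Read 'c': push. Stack: c
  Read 'a': push. Stack: ca
  Read 'e': push. Stack: cae
  Read 'b': push. Stack: caeb
  Read 'a': push. Stack: caeba
  Read 'a': matches stack top 'a' => pop. Stack: caeb
  Read 'e': push. Stack: caebe
  Read 'a': push. Stack: caebea
  Read 'c': push. Stack: caebeac
  Read 'e': push. Stack: caebeace
  Read 'd': push. Stack: caebeaced
  Read 'e': push. Stack: caebeacede
Final stack: "caebeacede" (length 10)

10


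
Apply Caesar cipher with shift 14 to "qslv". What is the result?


Caesar cipher: shift "qslv" by 14
  'q' (pos 16) + 14 = pos 4 = 'e'
  's' (pos 18) + 14 = pos 6 = 'g'
  'l' (pos 11) + 14 = pos 25 = 'z'
  'v' (pos 21) + 14 = pos 9 = 'j'
Result: egzj

egzj


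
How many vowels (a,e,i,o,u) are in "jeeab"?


Input: jeeab
Checking each character:
  'j' at position 0: consonant
  'e' at position 1: vowel (running total: 1)
  'e' at position 2: vowel (running total: 2)
  'a' at position 3: vowel (running total: 3)
  'b' at position 4: consonant
Total vowels: 3

3


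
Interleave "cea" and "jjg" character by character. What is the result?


Interleaving "cea" and "jjg":
  Position 0: 'c' from first, 'j' from second => "cj"
  Position 1: 'e' from first, 'j' from second => "ej"
  Position 2: 'a' from first, 'g' from second => "ag"
Result: cjejag

cjejag


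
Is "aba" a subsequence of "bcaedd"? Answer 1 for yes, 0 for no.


Check if "aba" is a subsequence of "bcaedd"
Greedy scan:
  Position 0 ('b'): no match needed
  Position 1 ('c'): no match needed
  Position 2 ('a'): matches sub[0] = 'a'
  Position 3 ('e'): no match needed
  Position 4 ('d'): no match needed
  Position 5 ('d'): no match needed
Only matched 1/3 characters => not a subsequence

0


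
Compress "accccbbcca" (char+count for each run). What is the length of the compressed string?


Input: accccbbcca
Runs:
  'a' x 1 => "a1"
  'c' x 4 => "c4"
  'b' x 2 => "b2"
  'c' x 2 => "c2"
  'a' x 1 => "a1"
Compressed: "a1c4b2c2a1"
Compressed length: 10

10


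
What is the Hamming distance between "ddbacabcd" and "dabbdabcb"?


Comparing "ddbacabcd" and "dabbdabcb" position by position:
  Position 0: 'd' vs 'd' => same
  Position 1: 'd' vs 'a' => differ
  Position 2: 'b' vs 'b' => same
  Position 3: 'a' vs 'b' => differ
  Position 4: 'c' vs 'd' => differ
  Position 5: 'a' vs 'a' => same
  Position 6: 'b' vs 'b' => same
  Position 7: 'c' vs 'c' => same
  Position 8: 'd' vs 'b' => differ
Total differences (Hamming distance): 4

4


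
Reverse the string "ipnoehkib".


Input: ipnoehkib
Reading characters right to left:
  Position 8: 'b'
  Position 7: 'i'
  Position 6: 'k'
  Position 5: 'h'
  Position 4: 'e'
  Position 3: 'o'
  Position 2: 'n'
  Position 1: 'p'
  Position 0: 'i'
Reversed: bikheonpi

bikheonpi


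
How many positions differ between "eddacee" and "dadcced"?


Comparing "eddacee" and "dadcced" position by position:
  Position 0: 'e' vs 'd' => DIFFER
  Position 1: 'd' vs 'a' => DIFFER
  Position 2: 'd' vs 'd' => same
  Position 3: 'a' vs 'c' => DIFFER
  Position 4: 'c' vs 'c' => same
  Position 5: 'e' vs 'e' => same
  Position 6: 'e' vs 'd' => DIFFER
Positions that differ: 4

4


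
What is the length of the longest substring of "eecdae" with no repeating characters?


Input: "eecdae"
Sliding window (track last position of each char):
  Position 0 ('e'): window [0,0] length 1 -- new best
  Position 1 ('e'): repeat (last at 0), move window start to 1
  Position 1 ('e'): window [1,1] length 1
  Position 2 ('c'): window [1,2] length 2 -- new best
  Position 3 ('d'): window [1,3] length 3 -- new best
  Position 4 ('a'): window [1,4] length 4 -- new best
  Position 5 ('e'): repeat (last at 1), move window start to 2
  Position 5 ('e'): window [2,5] length 4
Longest substring with no repeats: "ecda" with length 4

4


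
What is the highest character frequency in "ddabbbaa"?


Input: ddabbbaa
Character counts:
  'a': 3
  'b': 3
  'd': 2
Maximum frequency: 3

3


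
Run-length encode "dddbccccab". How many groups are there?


Input: dddbccccab
Scanning for consecutive runs:
  Group 1: 'd' x 3 (positions 0-2)
  Group 2: 'b' x 1 (positions 3-3)
  Group 3: 'c' x 4 (positions 4-7)
  Group 4: 'a' x 1 (positions 8-8)
  Group 5: 'b' x 1 (positions 9-9)
Total groups: 5

5


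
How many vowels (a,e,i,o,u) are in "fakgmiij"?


Input: fakgmiij
Checking each character:
  'f' at position 0: consonant
  'a' at position 1: vowel (running total: 1)
  'k' at position 2: consonant
  'g' at position 3: consonant
  'm' at position 4: consonant
  'i' at position 5: vowel (running total: 2)
  'i' at position 6: vowel (running total: 3)
  'j' at position 7: consonant
Total vowels: 3

3


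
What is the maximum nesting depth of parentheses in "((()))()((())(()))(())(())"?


Input: "((()))()((())(()))(())(())"
Tracking depth:
  Position 0 '(': depth becomes 1
  Position 1 '(': depth becomes 2
  Position 2 '(': depth becomes 3
  Position 3 ')': depth becomes 2
  Position 4 ')': depth becomes 1
  Position 5 ')': depth becomes 0
  Position 6 '(': depth becomes 1
  Position 7 ')': depth becomes 0
  Position 8 '(': depth becomes 1
  Position 9 '(': depth becomes 2
  Position 10 '(': depth becomes 3
  Position 11 ')': depth becomes 2
  Position 12 ')': depth becomes 1
  Position 13 '(': depth becomes 2
  Position 14 '(': depth becomes 3
  Position 15 ')': depth becomes 2
  Position 16 ')': depth becomes 1
  Position 17 ')': depth becomes 0
  Position 18 '(': depth becomes 1
  Position 19 '(': depth becomes 2
  Position 20 ')': depth becomes 1
  Position 21 ')': depth becomes 0
  Position 22 '(': depth becomes 1
  Position 23 '(': depth becomes 2
  Position 24 ')': depth becomes 1
  Position 25 ')': depth becomes 0
Maximum depth reached: 3

3


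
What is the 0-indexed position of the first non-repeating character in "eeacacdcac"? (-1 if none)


Input: eeacacdcac
Character frequencies:
  'a': 3
  'c': 4
  'd': 1
  'e': 2
Scanning left to right for freq == 1:
  Position 0 ('e'): freq=2, skip
  Position 1 ('e'): freq=2, skip
  Position 2 ('a'): freq=3, skip
  Position 3 ('c'): freq=4, skip
  Position 4 ('a'): freq=3, skip
  Position 5 ('c'): freq=4, skip
  Position 6 ('d'): unique! => answer = 6

6


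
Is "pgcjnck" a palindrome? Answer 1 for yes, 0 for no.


Input: pgcjnck
Reversed: kcnjcgp
  Compare pos 0 ('p') with pos 6 ('k'): MISMATCH
  Compare pos 1 ('g') with pos 5 ('c'): MISMATCH
  Compare pos 2 ('c') with pos 4 ('n'): MISMATCH
Result: not a palindrome

0


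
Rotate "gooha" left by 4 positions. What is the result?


Input: "gooha", rotate left by 4
First 4 characters: "gooh"
Remaining characters: "a"
Concatenate remaining + first: "a" + "gooh" = "agooh"

agooh


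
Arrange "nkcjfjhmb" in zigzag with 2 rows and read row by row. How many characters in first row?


Zigzag "nkcjfjhmb" into 2 rows:
Placing characters:
  'n' => row 0
  'k' => row 1
  'c' => row 0
  'j' => row 1
  'f' => row 0
  'j' => row 1
  'h' => row 0
  'm' => row 1
  'b' => row 0
Rows:
  Row 0: "ncfhb"
  Row 1: "kjjm"
First row length: 5

5


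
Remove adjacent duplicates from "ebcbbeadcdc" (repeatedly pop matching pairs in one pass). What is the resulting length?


Input: ebcbbeadcdc
Stack-based adjacent duplicate removal:
  Read 'e': push. Stack: e
  Read 'b': push. Stack: eb
  Read 'c': push. Stack: ebc
  Read 'b': push. Stack: ebcb
  Read 'b': matches stack top 'b' => pop. Stack: ebc
  Read 'e': push. Stack: ebce
  Read 'a': push. Stack: ebcea
  Read 'd': push. Stack: ebcead
  Read 'c': push. Stack: ebceadc
  Read 'd': push. Stack: ebceadcd
  Read 'c': push. Stack: ebceadcdc
Final stack: "ebceadcdc" (length 9)

9


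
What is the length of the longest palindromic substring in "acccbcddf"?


Input: "acccbcddf"
Checking substrings for palindromes:
  [1:4] "ccc" (len 3) => palindrome
  [3:6] "cbc" (len 3) => palindrome
  [1:3] "cc" (len 2) => palindrome
  [2:4] "cc" (len 2) => palindrome
  [6:8] "dd" (len 2) => palindrome
Longest palindromic substring: "ccc" with length 3

3


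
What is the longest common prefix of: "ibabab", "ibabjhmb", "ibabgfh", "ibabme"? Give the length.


Words: ibabab, ibabjhmb, ibabgfh, ibabme
  Position 0: all 'i' => match
  Position 1: all 'b' => match
  Position 2: all 'a' => match
  Position 3: all 'b' => match
  Position 4: ('a', 'j', 'g', 'm') => mismatch, stop
LCP = "ibab" (length 4)

4


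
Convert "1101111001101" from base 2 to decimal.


Input: "1101111001101" in base 2
Positional expansion:
  Digit '1' (value 1) x 2^12 = 4096
  Digit '1' (value 1) x 2^11 = 2048
  Digit '0' (value 0) x 2^10 = 0
  Digit '1' (value 1) x 2^9 = 512
  Digit '1' (value 1) x 2^8 = 256
  Digit '1' (value 1) x 2^7 = 128
  Digit '1' (value 1) x 2^6 = 64
  Digit '0' (value 0) x 2^5 = 0
  Digit '0' (value 0) x 2^4 = 0
  Digit '1' (value 1) x 2^3 = 8
  Digit '1' (value 1) x 2^2 = 4
  Digit '0' (value 0) x 2^1 = 0
  Digit '1' (value 1) x 2^0 = 1
Sum = 7117

7117


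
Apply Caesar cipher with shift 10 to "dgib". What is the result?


Caesar cipher: shift "dgib" by 10
  'd' (pos 3) + 10 = pos 13 = 'n'
  'g' (pos 6) + 10 = pos 16 = 'q'
  'i' (pos 8) + 10 = pos 18 = 's'
  'b' (pos 1) + 10 = pos 11 = 'l'
Result: nqsl

nqsl


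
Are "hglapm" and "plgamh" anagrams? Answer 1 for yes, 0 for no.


Strings: "hglapm", "plgamh"
Sorted first:  aghlmp
Sorted second: aghlmp
Sorted forms match => anagrams

1


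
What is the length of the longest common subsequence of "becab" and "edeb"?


LCS of "becab" and "edeb"
DP table:
           e    d    e    b
      0    0    0    0    0
  b   0    0    0    0    1
  e   0    1    1    1    1
  c   0    1    1    1    1
  a   0    1    1    1    1
  b   0    1    1    1    2
LCS length = dp[5][4] = 2

2


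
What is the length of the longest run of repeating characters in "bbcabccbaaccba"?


Input: "bbcabccbaaccba"
Scanning for longest run:
  Position 1 ('b'): continues run of 'b', length=2
  Position 2 ('c'): new char, reset run to 1
  Position 3 ('a'): new char, reset run to 1
  Position 4 ('b'): new char, reset run to 1
  Position 5 ('c'): new char, reset run to 1
  Position 6 ('c'): continues run of 'c', length=2
  Position 7 ('b'): new char, reset run to 1
  Position 8 ('a'): new char, reset run to 1
  Position 9 ('a'): continues run of 'a', length=2
  Position 10 ('c'): new char, reset run to 1
  Position 11 ('c'): continues run of 'c', length=2
  Position 12 ('b'): new char, reset run to 1
  Position 13 ('a'): new char, reset run to 1
Longest run: 'b' with length 2

2


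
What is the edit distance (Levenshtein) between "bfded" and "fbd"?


Computing edit distance: "bfded" -> "fbd"
DP table:
           f    b    d
      0    1    2    3
  b   1    1    1    2
  f   2    1    2    2
  d   3    2    2    2
  e   4    3    3    3
  d   5    4    4    3
Edit distance = dp[5][3] = 3

3


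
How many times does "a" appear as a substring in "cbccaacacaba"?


Searching for "a" in "cbccaacacaba"
Scanning each position:
  Position 0: "c" => no
  Position 1: "b" => no
  Position 2: "c" => no
  Position 3: "c" => no
  Position 4: "a" => MATCH
  Position 5: "a" => MATCH
  Position 6: "c" => no
  Position 7: "a" => MATCH
  Position 8: "c" => no
  Position 9: "a" => MATCH
  Position 10: "b" => no
  Position 11: "a" => MATCH
Total occurrences: 5

5


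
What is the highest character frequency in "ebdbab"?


Input: ebdbab
Character counts:
  'a': 1
  'b': 3
  'd': 1
  'e': 1
Maximum frequency: 3

3


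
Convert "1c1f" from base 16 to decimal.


Input: "1c1f" in base 16
Positional expansion:
  Digit '1' (value 1) x 16^3 = 4096
  Digit 'c' (value 12) x 16^2 = 3072
  Digit '1' (value 1) x 16^1 = 16
  Digit 'f' (value 15) x 16^0 = 15
Sum = 7199

7199


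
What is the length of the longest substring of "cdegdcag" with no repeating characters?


Input: "cdegdcag"
Sliding window (track last position of each char):
  Position 0 ('c'): window [0,0] length 1 -- new best
  Position 1 ('d'): window [0,1] length 2 -- new best
  Position 2 ('e'): window [0,2] length 3 -- new best
  Position 3 ('g'): window [0,3] length 4 -- new best
  Position 4 ('d'): repeat (last at 1), move window start to 2
  Position 4 ('d'): window [2,4] length 3
  Position 5 ('c'): window [2,5] length 4
  Position 6 ('a'): window [2,6] length 5 -- new best
  Position 7 ('g'): repeat (last at 3), move window start to 4
  Position 7 ('g'): window [4,7] length 4
Longest substring with no repeats: "egdca" with length 5

5


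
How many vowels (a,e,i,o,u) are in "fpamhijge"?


Input: fpamhijge
Checking each character:
  'f' at position 0: consonant
  'p' at position 1: consonant
  'a' at position 2: vowel (running total: 1)
  'm' at position 3: consonant
  'h' at position 4: consonant
  'i' at position 5: vowel (running total: 2)
  'j' at position 6: consonant
  'g' at position 7: consonant
  'e' at position 8: vowel (running total: 3)
Total vowels: 3

3


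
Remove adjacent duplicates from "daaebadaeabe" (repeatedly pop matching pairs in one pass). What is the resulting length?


Input: daaebadaeabe
Stack-based adjacent duplicate removal:
  Read 'd': push. Stack: d
  Read 'a': push. Stack: da
  Read 'a': matches stack top 'a' => pop. Stack: d
  Read 'e': push. Stack: de
  Read 'b': push. Stack: deb
  Read 'a': push. Stack: deba
  Read 'd': push. Stack: debad
  Read 'a': push. Stack: debada
  Read 'e': push. Stack: debadae
  Read 'a': push. Stack: debadaea
  Read 'b': push. Stack: debadaeab
  Read 'e': push. Stack: debadaeabe
Final stack: "debadaeabe" (length 10)

10


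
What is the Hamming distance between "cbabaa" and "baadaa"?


Comparing "cbabaa" and "baadaa" position by position:
  Position 0: 'c' vs 'b' => differ
  Position 1: 'b' vs 'a' => differ
  Position 2: 'a' vs 'a' => same
  Position 3: 'b' vs 'd' => differ
  Position 4: 'a' vs 'a' => same
  Position 5: 'a' vs 'a' => same
Total differences (Hamming distance): 3

3


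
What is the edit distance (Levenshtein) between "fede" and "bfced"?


Computing edit distance: "fede" -> "bfced"
DP table:
           b    f    c    e    d
      0    1    2    3    4    5
  f   1    1    1    2    3    4
  e   2    2    2    2    2    3
  d   3    3    3    3    3    2
  e   4    4    4    4    3    3
Edit distance = dp[4][5] = 3

3


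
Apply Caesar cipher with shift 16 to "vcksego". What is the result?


Caesar cipher: shift "vcksego" by 16
  'v' (pos 21) + 16 = pos 11 = 'l'
  'c' (pos 2) + 16 = pos 18 = 's'
  'k' (pos 10) + 16 = pos 0 = 'a'
  's' (pos 18) + 16 = pos 8 = 'i'
  'e' (pos 4) + 16 = pos 20 = 'u'
  'g' (pos 6) + 16 = pos 22 = 'w'
  'o' (pos 14) + 16 = pos 4 = 'e'
Result: lsaiuwe

lsaiuwe


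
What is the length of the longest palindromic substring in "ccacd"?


Input: "ccacd"
Checking substrings for palindromes:
  [1:4] "cac" (len 3) => palindrome
  [0:2] "cc" (len 2) => palindrome
Longest palindromic substring: "cac" with length 3

3


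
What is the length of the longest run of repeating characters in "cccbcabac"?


Input: "cccbcabac"
Scanning for longest run:
  Position 1 ('c'): continues run of 'c', length=2
  Position 2 ('c'): continues run of 'c', length=3
  Position 3 ('b'): new char, reset run to 1
  Position 4 ('c'): new char, reset run to 1
  Position 5 ('a'): new char, reset run to 1
  Position 6 ('b'): new char, reset run to 1
  Position 7 ('a'): new char, reset run to 1
  Position 8 ('c'): new char, reset run to 1
Longest run: 'c' with length 3

3


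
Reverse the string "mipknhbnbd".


Input: mipknhbnbd
Reading characters right to left:
  Position 9: 'd'
  Position 8: 'b'
  Position 7: 'n'
  Position 6: 'b'
  Position 5: 'h'
  Position 4: 'n'
  Position 3: 'k'
  Position 2: 'p'
  Position 1: 'i'
  Position 0: 'm'
Reversed: dbnbhnkpim

dbnbhnkpim


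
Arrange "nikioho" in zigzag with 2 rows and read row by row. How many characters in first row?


Zigzag "nikioho" into 2 rows:
Placing characters:
  'n' => row 0
  'i' => row 1
  'k' => row 0
  'i' => row 1
  'o' => row 0
  'h' => row 1
  'o' => row 0
Rows:
  Row 0: "nkoo"
  Row 1: "iih"
First row length: 4

4


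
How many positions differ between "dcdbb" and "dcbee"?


Comparing "dcdbb" and "dcbee" position by position:
  Position 0: 'd' vs 'd' => same
  Position 1: 'c' vs 'c' => same
  Position 2: 'd' vs 'b' => DIFFER
  Position 3: 'b' vs 'e' => DIFFER
  Position 4: 'b' vs 'e' => DIFFER
Positions that differ: 3

3


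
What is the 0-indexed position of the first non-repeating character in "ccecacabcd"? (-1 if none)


Input: ccecacabcd
Character frequencies:
  'a': 2
  'b': 1
  'c': 5
  'd': 1
  'e': 1
Scanning left to right for freq == 1:
  Position 0 ('c'): freq=5, skip
  Position 1 ('c'): freq=5, skip
  Position 2 ('e'): unique! => answer = 2

2


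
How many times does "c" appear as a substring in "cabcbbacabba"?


Searching for "c" in "cabcbbacabba"
Scanning each position:
  Position 0: "c" => MATCH
  Position 1: "a" => no
  Position 2: "b" => no
  Position 3: "c" => MATCH
  Position 4: "b" => no
  Position 5: "b" => no
  Position 6: "a" => no
  Position 7: "c" => MATCH
  Position 8: "a" => no
  Position 9: "b" => no
  Position 10: "b" => no
  Position 11: "a" => no
Total occurrences: 3

3


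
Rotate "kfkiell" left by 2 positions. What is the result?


Input: "kfkiell", rotate left by 2
First 2 characters: "kf"
Remaining characters: "kiell"
Concatenate remaining + first: "kiell" + "kf" = "kiellkf"

kiellkf


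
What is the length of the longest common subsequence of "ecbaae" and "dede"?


LCS of "ecbaae" and "dede"
DP table:
           d    e    d    e
      0    0    0    0    0
  e   0    0    1    1    1
  c   0    0    1    1    1
  b   0    0    1    1    1
  a   0    0    1    1    1
  a   0    0    1    1    1
  e   0    0    1    1    2
LCS length = dp[6][4] = 2

2


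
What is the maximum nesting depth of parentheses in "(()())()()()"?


Input: "(()())()()()"
Tracking depth:
  Position 0 '(': depth becomes 1
  Position 1 '(': depth becomes 2
  Position 2 ')': depth becomes 1
  Position 3 '(': depth becomes 2
  Position 4 ')': depth becomes 1
  Position 5 ')': depth becomes 0
  Position 6 '(': depth becomes 1
  Position 7 ')': depth becomes 0
  Position 8 '(': depth becomes 1
  Position 9 ')': depth becomes 0
  Position 10 '(': depth becomes 1
  Position 11 ')': depth becomes 0
Maximum depth reached: 2

2


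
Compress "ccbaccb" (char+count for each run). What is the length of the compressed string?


Input: ccbaccb
Runs:
  'c' x 2 => "c2"
  'b' x 1 => "b1"
  'a' x 1 => "a1"
  'c' x 2 => "c2"
  'b' x 1 => "b1"
Compressed: "c2b1a1c2b1"
Compressed length: 10

10


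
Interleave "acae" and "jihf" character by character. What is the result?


Interleaving "acae" and "jihf":
  Position 0: 'a' from first, 'j' from second => "aj"
  Position 1: 'c' from first, 'i' from second => "ci"
  Position 2: 'a' from first, 'h' from second => "ah"
  Position 3: 'e' from first, 'f' from second => "ef"
Result: ajciahef

ajciahef


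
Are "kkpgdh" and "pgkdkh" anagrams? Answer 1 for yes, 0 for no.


Strings: "kkpgdh", "pgkdkh"
Sorted first:  dghkkp
Sorted second: dghkkp
Sorted forms match => anagrams

1


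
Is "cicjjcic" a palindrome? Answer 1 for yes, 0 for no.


Input: cicjjcic
Reversed: cicjjcic
  Compare pos 0 ('c') with pos 7 ('c'): match
  Compare pos 1 ('i') with pos 6 ('i'): match
  Compare pos 2 ('c') with pos 5 ('c'): match
  Compare pos 3 ('j') with pos 4 ('j'): match
Result: palindrome

1


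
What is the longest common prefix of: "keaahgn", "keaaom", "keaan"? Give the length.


Words: keaahgn, keaaom, keaan
  Position 0: all 'k' => match
  Position 1: all 'e' => match
  Position 2: all 'a' => match
  Position 3: all 'a' => match
  Position 4: ('h', 'o', 'n') => mismatch, stop
LCP = "keaa" (length 4)

4


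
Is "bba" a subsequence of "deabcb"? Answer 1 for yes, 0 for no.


Check if "bba" is a subsequence of "deabcb"
Greedy scan:
  Position 0 ('d'): no match needed
  Position 1 ('e'): no match needed
  Position 2 ('a'): no match needed
  Position 3 ('b'): matches sub[0] = 'b'
  Position 4 ('c'): no match needed
  Position 5 ('b'): matches sub[1] = 'b'
Only matched 2/3 characters => not a subsequence

0


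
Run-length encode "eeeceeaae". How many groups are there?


Input: eeeceeaae
Scanning for consecutive runs:
  Group 1: 'e' x 3 (positions 0-2)
  Group 2: 'c' x 1 (positions 3-3)
  Group 3: 'e' x 2 (positions 4-5)
  Group 4: 'a' x 2 (positions 6-7)
  Group 5: 'e' x 1 (positions 8-8)
Total groups: 5

5


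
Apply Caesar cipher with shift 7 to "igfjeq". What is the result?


Caesar cipher: shift "igfjeq" by 7
  'i' (pos 8) + 7 = pos 15 = 'p'
  'g' (pos 6) + 7 = pos 13 = 'n'
  'f' (pos 5) + 7 = pos 12 = 'm'
  'j' (pos 9) + 7 = pos 16 = 'q'
  'e' (pos 4) + 7 = pos 11 = 'l'
  'q' (pos 16) + 7 = pos 23 = 'x'
Result: pnmqlx

pnmqlx


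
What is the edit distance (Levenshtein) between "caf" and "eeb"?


Computing edit distance: "caf" -> "eeb"
DP table:
           e    e    b
      0    1    2    3
  c   1    1    2    3
  a   2    2    2    3
  f   3    3    3    3
Edit distance = dp[3][3] = 3

3


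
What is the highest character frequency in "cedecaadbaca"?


Input: cedecaadbaca
Character counts:
  'a': 4
  'b': 1
  'c': 3
  'd': 2
  'e': 2
Maximum frequency: 4

4


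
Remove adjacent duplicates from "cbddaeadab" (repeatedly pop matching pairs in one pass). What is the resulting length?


Input: cbddaeadab
Stack-based adjacent duplicate removal:
  Read 'c': push. Stack: c
  Read 'b': push. Stack: cb
  Read 'd': push. Stack: cbd
  Read 'd': matches stack top 'd' => pop. Stack: cb
  Read 'a': push. Stack: cba
  Read 'e': push. Stack: cbae
  Read 'a': push. Stack: cbaea
  Read 'd': push. Stack: cbaead
  Read 'a': push. Stack: cbaeada
  Read 'b': push. Stack: cbaeadab
Final stack: "cbaeadab" (length 8)

8


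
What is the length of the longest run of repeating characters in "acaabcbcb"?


Input: "acaabcbcb"
Scanning for longest run:
  Position 1 ('c'): new char, reset run to 1
  Position 2 ('a'): new char, reset run to 1
  Position 3 ('a'): continues run of 'a', length=2
  Position 4 ('b'): new char, reset run to 1
  Position 5 ('c'): new char, reset run to 1
  Position 6 ('b'): new char, reset run to 1
  Position 7 ('c'): new char, reset run to 1
  Position 8 ('b'): new char, reset run to 1
Longest run: 'a' with length 2

2


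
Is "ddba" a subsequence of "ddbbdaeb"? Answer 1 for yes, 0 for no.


Check if "ddba" is a subsequence of "ddbbdaeb"
Greedy scan:
  Position 0 ('d'): matches sub[0] = 'd'
  Position 1 ('d'): matches sub[1] = 'd'
  Position 2 ('b'): matches sub[2] = 'b'
  Position 3 ('b'): no match needed
  Position 4 ('d'): no match needed
  Position 5 ('a'): matches sub[3] = 'a'
  Position 6 ('e'): no match needed
  Position 7 ('b'): no match needed
All 4 characters matched => is a subsequence

1


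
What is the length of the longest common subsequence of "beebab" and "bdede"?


LCS of "beebab" and "bdede"
DP table:
           b    d    e    d    e
      0    0    0    0    0    0
  b   0    1    1    1    1    1
  e   0    1    1    2    2    2
  e   0    1    1    2    2    3
  b   0    1    1    2    2    3
  a   0    1    1    2    2    3
  b   0    1    1    2    2    3
LCS length = dp[6][5] = 3

3


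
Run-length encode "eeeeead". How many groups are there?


Input: eeeeead
Scanning for consecutive runs:
  Group 1: 'e' x 5 (positions 0-4)
  Group 2: 'a' x 1 (positions 5-5)
  Group 3: 'd' x 1 (positions 6-6)
Total groups: 3

3


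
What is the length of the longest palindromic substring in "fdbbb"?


Input: "fdbbb"
Checking substrings for palindromes:
  [2:5] "bbb" (len 3) => palindrome
  [2:4] "bb" (len 2) => palindrome
  [3:5] "bb" (len 2) => palindrome
Longest palindromic substring: "bbb" with length 3

3


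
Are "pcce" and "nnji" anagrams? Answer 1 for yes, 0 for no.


Strings: "pcce", "nnji"
Sorted first:  ccep
Sorted second: ijnn
Differ at position 0: 'c' vs 'i' => not anagrams

0


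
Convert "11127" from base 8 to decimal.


Input: "11127" in base 8
Positional expansion:
  Digit '1' (value 1) x 8^4 = 4096
  Digit '1' (value 1) x 8^3 = 512
  Digit '1' (value 1) x 8^2 = 64
  Digit '2' (value 2) x 8^1 = 16
  Digit '7' (value 7) x 8^0 = 7
Sum = 4695

4695


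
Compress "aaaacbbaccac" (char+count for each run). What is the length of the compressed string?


Input: aaaacbbaccac
Runs:
  'a' x 4 => "a4"
  'c' x 1 => "c1"
  'b' x 2 => "b2"
  'a' x 1 => "a1"
  'c' x 2 => "c2"
  'a' x 1 => "a1"
  'c' x 1 => "c1"
Compressed: "a4c1b2a1c2a1c1"
Compressed length: 14

14


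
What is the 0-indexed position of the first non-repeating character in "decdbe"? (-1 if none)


Input: decdbe
Character frequencies:
  'b': 1
  'c': 1
  'd': 2
  'e': 2
Scanning left to right for freq == 1:
  Position 0 ('d'): freq=2, skip
  Position 1 ('e'): freq=2, skip
  Position 2 ('c'): unique! => answer = 2

2


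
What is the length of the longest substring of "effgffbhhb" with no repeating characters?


Input: "effgffbhhb"
Sliding window (track last position of each char):
  Position 0 ('e'): window [0,0] length 1 -- new best
  Position 1 ('f'): window [0,1] length 2 -- new best
  Position 2 ('f'): repeat (last at 1), move window start to 2
  Position 2 ('f'): window [2,2] length 1
  Position 3 ('g'): window [2,3] length 2
  Position 4 ('f'): repeat (last at 2), move window start to 3
  Position 4 ('f'): window [3,4] length 2
  Position 5 ('f'): repeat (last at 4), move window start to 5
  Position 5 ('f'): window [5,5] length 1
  Position 6 ('b'): window [5,6] length 2
  Position 7 ('h'): window [5,7] length 3 -- new best
  Position 8 ('h'): repeat (last at 7), move window start to 8
  Position 8 ('h'): window [8,8] length 1
  Position 9 ('b'): window [8,9] length 2
Longest substring with no repeats: "fbh" with length 3

3


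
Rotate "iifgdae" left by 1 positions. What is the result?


Input: "iifgdae", rotate left by 1
First 1 characters: "i"
Remaining characters: "ifgdae"
Concatenate remaining + first: "ifgdae" + "i" = "ifgdaei"

ifgdaei


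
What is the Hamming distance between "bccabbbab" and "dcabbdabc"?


Comparing "bccabbbab" and "dcabbdabc" position by position:
  Position 0: 'b' vs 'd' => differ
  Position 1: 'c' vs 'c' => same
  Position 2: 'c' vs 'a' => differ
  Position 3: 'a' vs 'b' => differ
  Position 4: 'b' vs 'b' => same
  Position 5: 'b' vs 'd' => differ
  Position 6: 'b' vs 'a' => differ
  Position 7: 'a' vs 'b' => differ
  Position 8: 'b' vs 'c' => differ
Total differences (Hamming distance): 7

7


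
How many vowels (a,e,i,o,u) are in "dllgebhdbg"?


Input: dllgebhdbg
Checking each character:
  'd' at position 0: consonant
  'l' at position 1: consonant
  'l' at position 2: consonant
  'g' at position 3: consonant
  'e' at position 4: vowel (running total: 1)
  'b' at position 5: consonant
  'h' at position 6: consonant
  'd' at position 7: consonant
  'b' at position 8: consonant
  'g' at position 9: consonant
Total vowels: 1

1


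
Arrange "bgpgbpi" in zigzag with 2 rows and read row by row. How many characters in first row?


Zigzag "bgpgbpi" into 2 rows:
Placing characters:
  'b' => row 0
  'g' => row 1
  'p' => row 0
  'g' => row 1
  'b' => row 0
  'p' => row 1
  'i' => row 0
Rows:
  Row 0: "bpbi"
  Row 1: "ggp"
First row length: 4

4


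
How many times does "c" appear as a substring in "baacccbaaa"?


Searching for "c" in "baacccbaaa"
Scanning each position:
  Position 0: "b" => no
  Position 1: "a" => no
  Position 2: "a" => no
  Position 3: "c" => MATCH
  Position 4: "c" => MATCH
  Position 5: "c" => MATCH
  Position 6: "b" => no
  Position 7: "a" => no
  Position 8: "a" => no
  Position 9: "a" => no
Total occurrences: 3

3


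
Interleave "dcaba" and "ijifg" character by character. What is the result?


Interleaving "dcaba" and "ijifg":
  Position 0: 'd' from first, 'i' from second => "di"
  Position 1: 'c' from first, 'j' from second => "cj"
  Position 2: 'a' from first, 'i' from second => "ai"
  Position 3: 'b' from first, 'f' from second => "bf"
  Position 4: 'a' from first, 'g' from second => "ag"
Result: dicjaibfag

dicjaibfag


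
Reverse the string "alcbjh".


Input: alcbjh
Reading characters right to left:
  Position 5: 'h'
  Position 4: 'j'
  Position 3: 'b'
  Position 2: 'c'
  Position 1: 'l'
  Position 0: 'a'
Reversed: hjbcla

hjbcla


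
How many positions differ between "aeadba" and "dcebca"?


Comparing "aeadba" and "dcebca" position by position:
  Position 0: 'a' vs 'd' => DIFFER
  Position 1: 'e' vs 'c' => DIFFER
  Position 2: 'a' vs 'e' => DIFFER
  Position 3: 'd' vs 'b' => DIFFER
  Position 4: 'b' vs 'c' => DIFFER
  Position 5: 'a' vs 'a' => same
Positions that differ: 5

5
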